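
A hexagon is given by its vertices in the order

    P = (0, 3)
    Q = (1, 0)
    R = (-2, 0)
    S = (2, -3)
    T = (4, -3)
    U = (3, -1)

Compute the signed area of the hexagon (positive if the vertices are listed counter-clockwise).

Apply Gauss's area formula: 2A = Σ (x_i·y_{i+1} − x_{i+1}·y_i), indices taken mod 6.
Σ = (-3) + (0) + (6) + (6) + (5) + (9) = 23
Signed area = Σ/2 = 11.5 (positive ⇒ counter-clockwise traversal).

11.5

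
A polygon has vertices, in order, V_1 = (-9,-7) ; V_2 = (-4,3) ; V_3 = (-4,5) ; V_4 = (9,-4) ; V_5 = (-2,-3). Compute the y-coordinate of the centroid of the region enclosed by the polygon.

Apply the surveyor's formula. First the cross-terms c_i = x_i·y_{i+1} − x_{i+1}·y_i:
  -55, -8, -29, -35, -13  ⇒  2A = -140, A = -70.
Then Σ (y_i + y_{i+1})·c_i = 502, so ȳ = 502 / (6·(-70)) = -251/210.

-251/210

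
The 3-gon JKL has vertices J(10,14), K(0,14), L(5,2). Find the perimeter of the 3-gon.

36

|JK| = √((-10)² + (0)²) = √100 = 10
|KL| = √((5)² + (-12)²) = √169 = 13
|LJ| = √((5)² + (12)²) = √169 = 13
Perimeter = 10 + 13 + 13 = 36.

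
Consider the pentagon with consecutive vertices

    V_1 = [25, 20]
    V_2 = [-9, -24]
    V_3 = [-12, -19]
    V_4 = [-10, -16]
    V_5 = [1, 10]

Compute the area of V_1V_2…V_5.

424.5

Apply the surveyor's formula: 2A = Σ (x_i·y_{i+1} − x_{i+1}·y_i), indices taken mod 5.
V_1→V_2: (25)(-24) − (-9)(20) = -420
V_2→V_3: (-9)(-19) − (-12)(-24) = -117
V_3→V_4: (-12)(-16) − (-10)(-19) = 2
V_4→V_5: (-10)(10) − (1)(-16) = -84
V_5→V_1: (1)(20) − (25)(10) = -230
Σ = -849
Area = |Σ|/2 = 424.5.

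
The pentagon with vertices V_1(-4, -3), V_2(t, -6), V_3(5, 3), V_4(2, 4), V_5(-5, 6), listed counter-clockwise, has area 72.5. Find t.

1

Write out the shoelace sum; only the two edges meeting at V_2 involve t:
2·Area = [((-4)·(-6) − t·(-3)) + (t·3 − 5·(-6))] + 85
       = 6·t + 139 = 145
⇒ t = 1.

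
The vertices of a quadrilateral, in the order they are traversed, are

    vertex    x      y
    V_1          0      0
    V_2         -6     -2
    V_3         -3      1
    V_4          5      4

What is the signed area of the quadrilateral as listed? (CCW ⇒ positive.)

-14.5

Apply the shoelace (surveyor's) formula: 2A = Σ (x_i·y_{i+1} − x_{i+1}·y_i), indices taken mod 4.
Cross-terms: 0, -12, -17, 0  ⇒  Σ = -29
Signed area = Σ/2 = -14.5 (negative ⇒ clockwise traversal).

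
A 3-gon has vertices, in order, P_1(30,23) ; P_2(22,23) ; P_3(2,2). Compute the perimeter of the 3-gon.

72

|P_1P_2| = √((-8)² + (0)²) = √64 = 8
|P_2P_3| = √((-20)² + (-21)²) = √841 = 29
|P_3P_1| = √((28)² + (21)²) = √1225 = 35
Perimeter = 8 + 29 + 35 = 72.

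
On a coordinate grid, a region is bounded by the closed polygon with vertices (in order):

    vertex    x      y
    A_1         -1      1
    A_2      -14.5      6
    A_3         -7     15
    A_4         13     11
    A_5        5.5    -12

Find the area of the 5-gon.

A_1→A_2: (-1)(6) − (-14.5)(1) = 8.5
A_2→A_3: (-14.5)(15) − (-7)(6) = -175.5
A_3→A_4: (-7)(11) − (13)(15) = -272
A_4→A_5: (13)(-12) − (5.5)(11) = -216.5
A_5→A_1: (5.5)(1) − (-1)(-12) = -6.5
Σ = -662
Area = |Σ|/2 = 331.

331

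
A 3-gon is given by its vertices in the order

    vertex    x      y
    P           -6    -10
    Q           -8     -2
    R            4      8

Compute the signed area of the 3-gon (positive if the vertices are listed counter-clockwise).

-58

Apply the shoelace formula: 2A = Σ (x_i·y_{i+1} − x_{i+1}·y_i), indices taken mod 3.
Cross-terms: -68, -56, 8  ⇒  Σ = -116
Signed area = Σ/2 = -58 (negative ⇒ clockwise traversal).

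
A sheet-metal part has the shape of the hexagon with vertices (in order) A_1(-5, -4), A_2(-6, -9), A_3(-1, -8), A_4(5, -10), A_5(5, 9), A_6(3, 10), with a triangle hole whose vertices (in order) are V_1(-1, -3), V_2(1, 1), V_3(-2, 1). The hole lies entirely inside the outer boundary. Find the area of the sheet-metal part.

127

Outer boundary:
Cross-terms: 21, 39, 50, 95, 23, 38  ⇒  Σ = 266
Area = |Σ|/2 = 133.
Hole:
Cross-terms: 2, 3, 7  ⇒  Σ = 12
Area = |Σ|/2 = 6.
Net area = 133 − 6 = 127.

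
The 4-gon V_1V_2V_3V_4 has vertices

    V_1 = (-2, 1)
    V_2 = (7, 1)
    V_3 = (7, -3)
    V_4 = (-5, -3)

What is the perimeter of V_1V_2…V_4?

30

|V_1V_2| = √((9)² + (0)²) = √81 = 9
|V_2V_3| = √((0)² + (-4)²) = √16 = 4
|V_3V_4| = √((-12)² + (0)²) = √144 = 12
|V_4V_1| = √((3)² + (4)²) = √25 = 5
Perimeter = 9 + 4 + 12 + 5 = 30.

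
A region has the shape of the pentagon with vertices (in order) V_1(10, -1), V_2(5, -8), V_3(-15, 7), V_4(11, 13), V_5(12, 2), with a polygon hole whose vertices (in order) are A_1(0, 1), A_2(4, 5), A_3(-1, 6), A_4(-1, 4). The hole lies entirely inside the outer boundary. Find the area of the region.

Outer boundary:
Cross-terms: -75, -85, -272, -134, -32  ⇒  Σ = -598
Area = |Σ|/2 = 299.
Hole:
Apply the surveyor's formula: 2A = Σ (x_i·y_{i+1} − x_{i+1}·y_i), indices taken mod 4.
Cross-terms: -4, 29, 2, -1  ⇒  Σ = 26
Area = |Σ|/2 = 13.
Net area = 299 − 13 = 286.

286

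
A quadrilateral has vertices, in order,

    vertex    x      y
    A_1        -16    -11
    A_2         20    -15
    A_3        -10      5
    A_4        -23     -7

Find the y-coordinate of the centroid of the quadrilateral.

Apply the surveyor's formula. First the cross-terms c_i = x_i·y_{i+1} − x_{i+1}·y_i:
  460, -50, 185, 141  ⇒  2A = 736, A = 368.
Then Σ (y_i + y_{i+1})·c_i = -14368, so ȳ = -14368 / (6·368) = -449/69.

-449/69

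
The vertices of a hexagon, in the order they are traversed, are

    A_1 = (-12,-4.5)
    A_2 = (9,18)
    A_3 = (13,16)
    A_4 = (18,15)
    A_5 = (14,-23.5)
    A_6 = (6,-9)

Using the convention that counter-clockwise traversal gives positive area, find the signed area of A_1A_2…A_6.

Apply the shoelace formula: 2A = Σ (x_i·y_{i+1} − x_{i+1}·y_i), indices taken mod 6.
Cross-terms: -175.5, -90, -93, -633, 15, -135  ⇒  Σ = -1111.5
Signed area = Σ/2 = -555.75 (negative ⇒ clockwise traversal).

-555.75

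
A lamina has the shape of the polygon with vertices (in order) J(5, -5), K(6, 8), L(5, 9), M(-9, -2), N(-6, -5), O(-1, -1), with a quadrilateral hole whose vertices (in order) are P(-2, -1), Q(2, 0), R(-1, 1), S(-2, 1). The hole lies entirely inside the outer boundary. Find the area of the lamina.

Outer boundary:
Apply the shoelace formula: 2A = Σ (x_i·y_{i+1} − x_{i+1}·y_i), indices taken mod 6.
Σ = (70) + (14) + (71) + (33) + (1) + (10) = 199
Area = |Σ|/2 = 99.5.
Hole:
Apply the shoelace formula: 2A = Σ (x_i·y_{i+1} − x_{i+1}·y_i), indices taken mod 4.
Σ = (2) + (2) + (1) + (4) = 9
Area = |Σ|/2 = 4.5.
Net area = 99.5 − 4.5 = 95.

95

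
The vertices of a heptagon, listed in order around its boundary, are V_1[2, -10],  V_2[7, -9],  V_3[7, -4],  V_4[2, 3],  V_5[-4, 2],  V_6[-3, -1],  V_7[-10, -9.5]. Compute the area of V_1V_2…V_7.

V_1→V_2: (2)(-9) − (7)(-10) = 52
V_2→V_3: (7)(-4) − (7)(-9) = 35
V_3→V_4: (7)(3) − (2)(-4) = 29
V_4→V_5: (2)(2) − (-4)(3) = 16
V_5→V_6: (-4)(-1) − (-3)(2) = 10
V_6→V_7: (-3)(-9.5) − (-10)(-1) = 18.5
V_7→V_1: (-10)(-10) − (2)(-9.5) = 119
Σ = 279.5
Area = |Σ|/2 = 139.75.

139.75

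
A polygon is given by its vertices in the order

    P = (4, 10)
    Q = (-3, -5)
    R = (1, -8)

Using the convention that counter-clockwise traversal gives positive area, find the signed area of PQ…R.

P→Q: (4)(-5) − (-3)(10) = 10
Q→R: (-3)(-8) − (1)(-5) = 29
R→P: (1)(10) − (4)(-8) = 42
Σ = 81
Signed area = Σ/2 = 40.5 (positive ⇒ counter-clockwise traversal).

40.5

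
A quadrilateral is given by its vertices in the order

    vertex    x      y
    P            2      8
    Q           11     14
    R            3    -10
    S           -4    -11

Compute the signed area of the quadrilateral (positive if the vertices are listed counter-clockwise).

-147.5

Apply Gauss's area formula: 2A = Σ (x_i·y_{i+1} − x_{i+1}·y_i), indices taken mod 4.
Σ = (-60) + (-152) + (-73) + (-10) = -295
Signed area = Σ/2 = -147.5 (negative ⇒ clockwise traversal).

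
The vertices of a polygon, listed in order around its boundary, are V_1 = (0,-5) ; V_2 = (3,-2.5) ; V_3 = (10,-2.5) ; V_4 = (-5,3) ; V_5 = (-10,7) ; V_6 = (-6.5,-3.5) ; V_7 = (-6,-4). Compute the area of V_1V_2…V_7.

80.25

Apply the surveyor's formula: 2A = Σ (x_i·y_{i+1} − x_{i+1}·y_i), indices taken mod 7.
Σ = (15) + (17.5) + (17.5) + (-5) + (80.5) + (5) + (30) = 160.5
Area = |Σ|/2 = 80.25.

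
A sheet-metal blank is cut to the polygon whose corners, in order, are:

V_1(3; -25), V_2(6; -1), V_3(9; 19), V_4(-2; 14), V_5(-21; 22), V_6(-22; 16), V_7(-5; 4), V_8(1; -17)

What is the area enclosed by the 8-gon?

465.5

Apply the shoelace formula: 2A = Σ (x_i·y_{i+1} − x_{i+1}·y_i), indices taken mod 8.
V_1→V_2: (3)(-1) − (6)(-25) = 147
V_2→V_3: (6)(19) − (9)(-1) = 123
V_3→V_4: (9)(14) − (-2)(19) = 164
V_4→V_5: (-2)(22) − (-21)(14) = 250
V_5→V_6: (-21)(16) − (-22)(22) = 148
V_6→V_7: (-22)(4) − (-5)(16) = -8
V_7→V_8: (-5)(-17) − (1)(4) = 81
V_8→V_1: (1)(-25) − (3)(-17) = 26
Σ = 931
Area = |Σ|/2 = 465.5.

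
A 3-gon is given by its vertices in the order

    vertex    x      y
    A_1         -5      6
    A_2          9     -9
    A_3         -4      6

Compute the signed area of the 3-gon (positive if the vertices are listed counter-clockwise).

7.5

Apply the surveyor's formula: 2A = Σ (x_i·y_{i+1} − x_{i+1}·y_i), indices taken mod 3.
A_1→A_2: (-5)(-9) − (9)(6) = -9
A_2→A_3: (9)(6) − (-4)(-9) = 18
A_3→A_1: (-4)(6) − (-5)(6) = 6
Σ = 15
Signed area = Σ/2 = 7.5 (positive ⇒ counter-clockwise traversal).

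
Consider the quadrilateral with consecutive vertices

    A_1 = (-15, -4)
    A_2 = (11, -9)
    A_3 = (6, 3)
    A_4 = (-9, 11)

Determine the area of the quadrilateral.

280

Apply the shoelace (surveyor's) formula: 2A = Σ (x_i·y_{i+1} − x_{i+1}·y_i), indices taken mod 4.
A_1→A_2: (-15)(-9) − (11)(-4) = 179
A_2→A_3: (11)(3) − (6)(-9) = 87
A_3→A_4: (6)(11) − (-9)(3) = 93
A_4→A_1: (-9)(-4) − (-15)(11) = 201
Σ = 560
Area = |Σ|/2 = 280.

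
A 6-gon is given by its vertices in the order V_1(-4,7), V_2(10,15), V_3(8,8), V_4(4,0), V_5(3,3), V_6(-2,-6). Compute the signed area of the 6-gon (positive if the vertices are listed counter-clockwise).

-120

Σ = (-130) + (-40) + (-32) + (12) + (-12) + (-38) = -240
Signed area = Σ/2 = -120 (negative ⇒ clockwise traversal).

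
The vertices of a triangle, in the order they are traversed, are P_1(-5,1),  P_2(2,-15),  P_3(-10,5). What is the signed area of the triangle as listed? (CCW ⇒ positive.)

Apply the surveyor's formula: 2A = Σ (x_i·y_{i+1} − x_{i+1}·y_i), indices taken mod 3.
Σ = (73) + (-140) + (15) = -52
Signed area = Σ/2 = -26 (negative ⇒ clockwise traversal).

-26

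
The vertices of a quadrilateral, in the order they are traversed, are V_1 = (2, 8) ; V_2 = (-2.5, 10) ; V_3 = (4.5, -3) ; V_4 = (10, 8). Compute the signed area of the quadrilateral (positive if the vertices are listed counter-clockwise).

Cross-terms: 40, -37.5, 66, 64  ⇒  Σ = 132.5
Signed area = Σ/2 = 66.25 (positive ⇒ counter-clockwise traversal).

66.25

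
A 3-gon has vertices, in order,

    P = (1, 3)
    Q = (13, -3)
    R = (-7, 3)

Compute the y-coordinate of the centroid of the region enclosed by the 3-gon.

Apply the surveyor's formula. First the cross-terms c_i = x_i·y_{i+1} − x_{i+1}·y_i:
  -42, 18, -24  ⇒  2A = -48, A = -24.
Then Σ (y_i + y_{i+1})·c_i = -144, so ȳ = -144 / (6·(-24)) = 1.

1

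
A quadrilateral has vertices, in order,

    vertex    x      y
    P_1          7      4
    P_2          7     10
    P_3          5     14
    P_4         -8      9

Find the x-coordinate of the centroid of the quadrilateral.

Apply the surveyor's formula. First the cross-terms c_i = x_i·y_{i+1} − x_{i+1}·y_i:
  42, 48, 157, -95  ⇒  2A = 152, A = 76.
Then Σ (x_i + x_{i+1})·c_i = 788, so x̄ = 788 / (6·76) = 197/114.

197/114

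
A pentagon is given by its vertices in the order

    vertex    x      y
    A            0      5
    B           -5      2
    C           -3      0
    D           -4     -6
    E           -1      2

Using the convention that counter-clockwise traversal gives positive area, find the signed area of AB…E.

Apply the surveyor's formula: 2A = Σ (x_i·y_{i+1} − x_{i+1}·y_i), indices taken mod 5.
Cross-terms: 25, 6, 18, -14, -5  ⇒  Σ = 30
Signed area = Σ/2 = 15 (positive ⇒ counter-clockwise traversal).

15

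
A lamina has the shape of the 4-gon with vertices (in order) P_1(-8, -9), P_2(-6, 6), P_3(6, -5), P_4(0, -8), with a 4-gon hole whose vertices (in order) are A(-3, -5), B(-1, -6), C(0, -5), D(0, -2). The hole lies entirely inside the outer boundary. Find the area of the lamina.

Outer boundary:
Apply Gauss's area formula: 2A = Σ (x_i·y_{i+1} − x_{i+1}·y_i), indices taken mod 4.
Cross-terms: -102, -6, -48, -64  ⇒  Σ = -220
Area = |Σ|/2 = 110.
Hole:
Apply the shoelace formula: 2A = Σ (x_i·y_{i+1} − x_{i+1}·y_i), indices taken mod 4.
A→B: (-3)(-6) − (-1)(-5) = 13
B→C: (-1)(-5) − (0)(-6) = 5
C→D: (0)(-2) − (0)(-5) = 0
D→A: (0)(-5) − (-3)(-2) = -6
Σ = 12
Area = |Σ|/2 = 6.
Net area = 110 − 6 = 104.

104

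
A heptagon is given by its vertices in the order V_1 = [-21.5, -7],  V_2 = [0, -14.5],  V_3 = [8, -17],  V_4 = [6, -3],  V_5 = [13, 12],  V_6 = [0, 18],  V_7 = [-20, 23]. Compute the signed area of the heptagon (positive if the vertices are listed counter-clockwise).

922.625

Σ = (311.75) + (116) + (78) + (111) + (234) + (360) + (634.5) = 1845.25
Signed area = Σ/2 = 922.625 (positive ⇒ counter-clockwise traversal).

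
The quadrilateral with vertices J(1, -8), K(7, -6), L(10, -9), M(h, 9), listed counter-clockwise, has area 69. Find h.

The doubled signed area Σ (x_i y_{i+1} − x_{i+1} y_i) is linear in h.
With h=0 it equals 128; the coefficient of h is 1 (from the two edges through M).
So 1·h + 128 = 2·69 = 138 ⇒ h = 10.

10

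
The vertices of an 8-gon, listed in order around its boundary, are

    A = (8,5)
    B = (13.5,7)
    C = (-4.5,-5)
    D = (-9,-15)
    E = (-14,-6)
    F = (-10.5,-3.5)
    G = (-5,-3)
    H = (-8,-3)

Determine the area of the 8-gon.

Σ = (-11.5) + (-36) + (22.5) + (-156) + (-14) + (14) + (-9) + (-16) = -206
Area = |Σ|/2 = 103.

103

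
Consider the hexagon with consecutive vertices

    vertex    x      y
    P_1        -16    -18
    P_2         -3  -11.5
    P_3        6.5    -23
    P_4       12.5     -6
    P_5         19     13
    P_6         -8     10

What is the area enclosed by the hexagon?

698.375

Cross-terms: 130, 143.75, 248.5, 276.5, 294, 304  ⇒  Σ = 1396.75
Area = |Σ|/2 = 698.375.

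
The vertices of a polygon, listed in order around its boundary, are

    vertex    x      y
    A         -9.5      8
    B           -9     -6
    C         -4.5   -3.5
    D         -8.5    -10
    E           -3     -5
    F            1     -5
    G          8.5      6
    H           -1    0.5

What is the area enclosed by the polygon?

Apply the shoelace (surveyor's) formula: 2A = Σ (x_i·y_{i+1} − x_{i+1}·y_i), indices taken mod 8.
Σ = (129) + (4.5) + (15.25) + (12.5) + (20) + (48.5) + (10.25) + (-3.25) = 236.75
Area = |Σ|/2 = 118.375.

118.375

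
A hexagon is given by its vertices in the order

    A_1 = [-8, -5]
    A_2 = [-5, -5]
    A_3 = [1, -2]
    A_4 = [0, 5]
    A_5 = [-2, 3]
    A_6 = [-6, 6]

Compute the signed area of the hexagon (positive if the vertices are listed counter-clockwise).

Apply the surveyor's formula: 2A = Σ (x_i·y_{i+1} − x_{i+1}·y_i), indices taken mod 6.
Σ = (15) + (15) + (5) + (10) + (6) + (78) = 129
Signed area = Σ/2 = 64.5 (positive ⇒ counter-clockwise traversal).

64.5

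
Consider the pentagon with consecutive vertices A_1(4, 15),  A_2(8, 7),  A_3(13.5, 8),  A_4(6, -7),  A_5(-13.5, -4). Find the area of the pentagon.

285

Apply the surveyor's formula: 2A = Σ (x_i·y_{i+1} − x_{i+1}·y_i), indices taken mod 5.
Σ = (-92) + (-30.5) + (-142.5) + (-118.5) + (-186.5) = -570
Area = |Σ|/2 = 285.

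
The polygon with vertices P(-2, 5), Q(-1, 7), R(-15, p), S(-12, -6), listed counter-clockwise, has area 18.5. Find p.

The doubled signed area Σ (x_i y_{i+1} − x_{i+1} y_i) is linear in p.
With p=0 it equals 114; the coefficient of p is 11 (from the two edges through R).
So 11·p + 114 = 2·18.5 = 37 ⇒ p = -7.

-7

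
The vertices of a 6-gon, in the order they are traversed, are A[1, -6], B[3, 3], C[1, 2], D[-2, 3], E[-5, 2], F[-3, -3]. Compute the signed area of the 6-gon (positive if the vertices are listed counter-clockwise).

Cross-terms: 21, 3, 7, 11, 21, 21  ⇒  Σ = 84
Signed area = Σ/2 = 42 (positive ⇒ counter-clockwise traversal).

42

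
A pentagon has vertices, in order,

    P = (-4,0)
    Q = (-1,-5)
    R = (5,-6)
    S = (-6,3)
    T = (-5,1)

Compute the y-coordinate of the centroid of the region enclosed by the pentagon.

Apply Gauss's area formula. First the cross-terms c_i = x_i·y_{i+1} − x_{i+1}·y_i:
  20, 31, -21, 9, 4  ⇒  2A = 43, A = 21.5.
Then Σ (y_i + y_{i+1})·c_i = -338, so ȳ = -338 / (6·21.5) = -338/129.

-338/129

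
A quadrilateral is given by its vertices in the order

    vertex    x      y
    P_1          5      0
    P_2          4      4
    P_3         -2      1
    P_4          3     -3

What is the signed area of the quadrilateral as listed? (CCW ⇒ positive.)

Apply the surveyor's formula: 2A = Σ (x_i·y_{i+1} − x_{i+1}·y_i), indices taken mod 4.
Σ = (20) + (12) + (3) + (15) = 50
Signed area = Σ/2 = 25 (positive ⇒ counter-clockwise traversal).

25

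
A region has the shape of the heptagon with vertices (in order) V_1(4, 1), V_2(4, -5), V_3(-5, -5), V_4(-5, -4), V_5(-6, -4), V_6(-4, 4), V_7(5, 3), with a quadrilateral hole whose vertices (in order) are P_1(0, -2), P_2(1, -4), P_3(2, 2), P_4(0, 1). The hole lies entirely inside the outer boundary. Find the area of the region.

Outer boundary:
V_1→V_2: (4)(-5) − (4)(1) = -24
V_2→V_3: (4)(-5) − (-5)(-5) = -45
V_3→V_4: (-5)(-4) − (-5)(-5) = -5
V_4→V_5: (-5)(-4) − (-6)(-4) = -4
V_5→V_6: (-6)(4) − (-4)(-4) = -40
V_6→V_7: (-4)(3) − (5)(4) = -32
V_7→V_1: (5)(1) − (4)(3) = -7
Σ = -157
Area = |Σ|/2 = 78.5.
Hole:
Apply the shoelace formula: 2A = Σ (x_i·y_{i+1} − x_{i+1}·y_i), indices taken mod 4.
Σ = (2) + (10) + (2) + (0) = 14
Area = |Σ|/2 = 7.
Net area = 78.5 − 7 = 71.5.

71.5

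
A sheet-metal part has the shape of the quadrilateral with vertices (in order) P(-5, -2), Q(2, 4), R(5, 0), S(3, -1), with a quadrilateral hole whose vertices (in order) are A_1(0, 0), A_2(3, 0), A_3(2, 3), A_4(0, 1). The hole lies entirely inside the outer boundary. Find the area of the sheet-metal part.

20.5

Outer boundary:
Apply the shoelace (surveyor's) formula: 2A = Σ (x_i·y_{i+1} − x_{i+1}·y_i), indices taken mod 4.
Σ = (-16) + (-20) + (-5) + (-11) = -52
Area = |Σ|/2 = 26.
Hole:
Σ = (0) + (9) + (2) + (0) = 11
Area = |Σ|/2 = 5.5.
Net area = 26 − 5.5 = 20.5.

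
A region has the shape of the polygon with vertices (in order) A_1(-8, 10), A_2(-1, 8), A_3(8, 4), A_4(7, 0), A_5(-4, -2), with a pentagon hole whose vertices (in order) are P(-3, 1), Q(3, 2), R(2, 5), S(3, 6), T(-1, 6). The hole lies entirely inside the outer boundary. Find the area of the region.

Outer boundary:
Apply the surveyor's formula: 2A = Σ (x_i·y_{i+1} − x_{i+1}·y_i), indices taken mod 5.
A_1→A_2: (-8)(8) − (-1)(10) = -54
A_2→A_3: (-1)(4) − (8)(8) = -68
A_3→A_4: (8)(0) − (7)(4) = -28
A_4→A_5: (7)(-2) − (-4)(0) = -14
A_5→A_1: (-4)(10) − (-8)(-2) = -56
Σ = -220
Area = |Σ|/2 = 110.
Hole:
Cross-terms: -9, 11, -3, 24, 17  ⇒  Σ = 40
Area = |Σ|/2 = 20.
Net area = 110 − 20 = 90.

90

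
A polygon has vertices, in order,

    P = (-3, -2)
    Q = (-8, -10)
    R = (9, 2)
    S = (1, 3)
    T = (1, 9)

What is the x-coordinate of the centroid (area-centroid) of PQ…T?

Apply the surveyor's formula. First the cross-terms c_i = x_i·y_{i+1} − x_{i+1}·y_i:
  14, 74, 25, 6, 25  ⇒  2A = 144, A = 72.
Then Σ (x_i + x_{i+1})·c_i = 132, so x̄ = 132 / (6·72) = 11/36.

11/36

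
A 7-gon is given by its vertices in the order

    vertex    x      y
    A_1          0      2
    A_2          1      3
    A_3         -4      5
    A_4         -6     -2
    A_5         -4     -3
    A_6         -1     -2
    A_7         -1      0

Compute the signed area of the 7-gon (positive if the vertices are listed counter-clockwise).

32

Apply the shoelace (surveyor's) formula: 2A = Σ (x_i·y_{i+1} − x_{i+1}·y_i), indices taken mod 7.
Cross-terms: -2, 17, 38, 10, 5, -2, -2  ⇒  Σ = 64
Signed area = Σ/2 = 32 (positive ⇒ counter-clockwise traversal).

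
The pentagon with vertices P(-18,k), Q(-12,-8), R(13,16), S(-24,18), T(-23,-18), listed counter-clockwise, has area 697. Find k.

The doubled signed area Σ (x_i y_{i+1} − x_{i+1} y_i) is linear in k.
With k=0 it equals 1196; the coefficient of k is -11 (from the two edges through P).
So -11·k + 1196 = 2·697 = 1394 ⇒ k = -18.

-18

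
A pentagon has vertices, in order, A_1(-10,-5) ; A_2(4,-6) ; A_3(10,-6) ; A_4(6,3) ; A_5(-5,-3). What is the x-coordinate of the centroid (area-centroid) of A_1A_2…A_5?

Apply the shoelace (surveyor's) formula. First the cross-terms c_i = x_i·y_{i+1} − x_{i+1}·y_i:
  80, 36, 66, -3, -5  ⇒  2A = 174, A = 87.
Then Σ (x_i + x_{i+1})·c_i = 1152, so x̄ = 1152 / (6·87) = 64/29.

64/29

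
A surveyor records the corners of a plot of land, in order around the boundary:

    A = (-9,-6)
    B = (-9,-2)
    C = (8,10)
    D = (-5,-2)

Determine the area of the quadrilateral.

32

Cross-terms: -36, -74, 34, 12  ⇒  Σ = -64
Area = |Σ|/2 = 32.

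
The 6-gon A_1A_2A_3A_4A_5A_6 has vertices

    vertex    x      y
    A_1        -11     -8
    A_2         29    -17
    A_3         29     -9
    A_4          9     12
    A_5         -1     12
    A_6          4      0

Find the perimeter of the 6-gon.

|A_1A_2| = √((40)² + (-9)²) = √1681 = 41
|A_2A_3| = √((0)² + (8)²) = √64 = 8
|A_3A_4| = √((-20)² + (21)²) = √841 = 29
|A_4A_5| = √((-10)² + (0)²) = √100 = 10
|A_5A_6| = √((5)² + (-12)²) = √169 = 13
|A_6A_1| = √((-15)² + (-8)²) = √289 = 17
Perimeter = 41 + 8 + 29 + 10 + 13 + 17 = 118.

118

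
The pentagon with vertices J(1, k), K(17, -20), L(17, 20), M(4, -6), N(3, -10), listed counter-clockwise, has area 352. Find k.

-17

The doubled signed area Σ (x_i y_{i+1} − x_{i+1} y_i) is linear in k.
With k=0 it equals 466; the coefficient of k is -14 (from the two edges through J).
So -14·k + 466 = 2·352 = 704 ⇒ k = -17.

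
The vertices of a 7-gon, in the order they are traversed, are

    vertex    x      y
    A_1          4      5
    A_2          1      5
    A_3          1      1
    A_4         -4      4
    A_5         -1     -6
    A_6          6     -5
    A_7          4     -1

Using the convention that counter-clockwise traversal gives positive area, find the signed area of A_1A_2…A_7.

A_1→A_2: (4)(5) − (1)(5) = 15
A_2→A_3: (1)(1) − (1)(5) = -4
A_3→A_4: (1)(4) − (-4)(1) = 8
A_4→A_5: (-4)(-6) − (-1)(4) = 28
A_5→A_6: (-1)(-5) − (6)(-6) = 41
A_6→A_7: (6)(-1) − (4)(-5) = 14
A_7→A_1: (4)(5) − (4)(-1) = 24
Σ = 126
Signed area = Σ/2 = 63 (positive ⇒ counter-clockwise traversal).

63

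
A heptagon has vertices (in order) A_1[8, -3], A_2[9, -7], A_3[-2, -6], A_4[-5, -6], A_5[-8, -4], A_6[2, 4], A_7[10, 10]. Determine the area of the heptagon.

148.5

Apply the surveyor's formula: 2A = Σ (x_i·y_{i+1} − x_{i+1}·y_i), indices taken mod 7.
Σ = (-29) + (-68) + (-18) + (-28) + (-24) + (-20) + (-110) = -297
Area = |Σ|/2 = 148.5.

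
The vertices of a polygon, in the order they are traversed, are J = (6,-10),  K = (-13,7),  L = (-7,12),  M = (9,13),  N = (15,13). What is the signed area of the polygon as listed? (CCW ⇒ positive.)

Apply the shoelace formula: 2A = Σ (x_i·y_{i+1} − x_{i+1}·y_i), indices taken mod 5.
J→K: (6)(7) − (-13)(-10) = -88
K→L: (-13)(12) − (-7)(7) = -107
L→M: (-7)(13) − (9)(12) = -199
M→N: (9)(13) − (15)(13) = -78
N→J: (15)(-10) − (6)(13) = -228
Σ = -700
Signed area = Σ/2 = -350 (negative ⇒ clockwise traversal).

-350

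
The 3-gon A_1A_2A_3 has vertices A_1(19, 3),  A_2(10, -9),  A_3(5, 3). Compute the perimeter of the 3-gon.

|A_1A_2| = √((-9)² + (-12)²) = √225 = 15
|A_2A_3| = √((-5)² + (12)²) = √169 = 13
|A_3A_1| = √((14)² + (0)²) = √196 = 14
Perimeter = 15 + 13 + 14 = 42.

42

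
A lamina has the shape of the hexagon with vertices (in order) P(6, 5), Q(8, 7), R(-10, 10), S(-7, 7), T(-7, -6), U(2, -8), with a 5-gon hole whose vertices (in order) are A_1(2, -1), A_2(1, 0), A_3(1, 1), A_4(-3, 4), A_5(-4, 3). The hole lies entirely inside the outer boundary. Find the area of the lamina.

177.5

Outer boundary:
Apply the surveyor's formula: 2A = Σ (x_i·y_{i+1} − x_{i+1}·y_i), indices taken mod 6.
Σ = (2) + (150) + (0) + (91) + (68) + (58) = 369
Area = |Σ|/2 = 184.5.
Hole:
Σ = (1) + (1) + (7) + (7) + (-2) = 14
Area = |Σ|/2 = 7.
Net area = 184.5 − 7 = 177.5.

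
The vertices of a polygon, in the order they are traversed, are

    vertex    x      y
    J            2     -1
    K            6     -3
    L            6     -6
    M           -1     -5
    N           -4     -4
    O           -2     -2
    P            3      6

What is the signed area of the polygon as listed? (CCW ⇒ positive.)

Apply Gauss's area formula: 2A = Σ (x_i·y_{i+1} − x_{i+1}·y_i), indices taken mod 7.
Σ = (0) + (-18) + (-36) + (-16) + (0) + (-6) + (-15) = -91
Signed area = Σ/2 = -45.5 (negative ⇒ clockwise traversal).

-45.5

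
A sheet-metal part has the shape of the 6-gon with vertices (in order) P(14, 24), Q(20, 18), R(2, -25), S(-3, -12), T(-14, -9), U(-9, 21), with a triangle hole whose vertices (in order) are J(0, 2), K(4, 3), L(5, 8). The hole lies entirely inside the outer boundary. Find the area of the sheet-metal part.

935

Outer boundary:
Apply the surveyor's formula: 2A = Σ (x_i·y_{i+1} − x_{i+1}·y_i), indices taken mod 6.
Σ = (-228) + (-536) + (-99) + (-141) + (-375) + (-510) = -1889
Area = |Σ|/2 = 944.5.
Hole:
Apply the surveyor's formula: 2A = Σ (x_i·y_{i+1} − x_{i+1}·y_i), indices taken mod 3.
Σ = (-8) + (17) + (10) = 19
Area = |Σ|/2 = 9.5.
Net area = 944.5 − 9.5 = 935.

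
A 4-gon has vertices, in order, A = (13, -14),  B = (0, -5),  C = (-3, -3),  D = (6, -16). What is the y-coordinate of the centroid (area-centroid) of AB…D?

-329/30

Apply the surveyor's formula. First the cross-terms c_i = x_i·y_{i+1} − x_{i+1}·y_i:
  -65, -15, 66, 124  ⇒  2A = 110, A = 55.
Then Σ (y_i + y_{i+1})·c_i = -3619, so ȳ = -3619 / (6·55) = -329/30.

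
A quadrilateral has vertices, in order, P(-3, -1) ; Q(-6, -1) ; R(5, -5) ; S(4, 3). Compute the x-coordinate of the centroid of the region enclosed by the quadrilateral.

13/9

Apply the surveyor's formula. First the cross-terms c_i = x_i·y_{i+1} − x_{i+1}·y_i:
  -3, 35, 35, 5  ⇒  2A = 72, A = 36.
Then Σ (x_i + x_{i+1})·c_i = 312, so x̄ = 312 / (6·36) = 13/9.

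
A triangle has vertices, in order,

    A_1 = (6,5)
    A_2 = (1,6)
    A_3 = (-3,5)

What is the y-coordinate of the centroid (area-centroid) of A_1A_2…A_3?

16/3

Apply the surveyor's formula. First the cross-terms c_i = x_i·y_{i+1} − x_{i+1}·y_i:
  31, 23, -45  ⇒  2A = 9, A = 4.5.
Then Σ (y_i + y_{i+1})·c_i = 144, so ȳ = 144 / (6·4.5) = 16/3.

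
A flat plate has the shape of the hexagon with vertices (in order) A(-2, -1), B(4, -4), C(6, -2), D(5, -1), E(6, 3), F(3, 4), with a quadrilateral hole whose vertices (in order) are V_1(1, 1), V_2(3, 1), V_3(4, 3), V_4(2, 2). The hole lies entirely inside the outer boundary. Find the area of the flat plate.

34

Outer boundary:
Apply the shoelace (surveyor's) formula: 2A = Σ (x_i·y_{i+1} − x_{i+1}·y_i), indices taken mod 6.
Σ = (12) + (16) + (4) + (21) + (15) + (5) = 73
Area = |Σ|/2 = 36.5.
Hole:
V_1→V_2: (1)(1) − (3)(1) = -2
V_2→V_3: (3)(3) − (4)(1) = 5
V_3→V_4: (4)(2) − (2)(3) = 2
V_4→V_1: (2)(1) − (1)(2) = 0
Σ = 5
Area = |Σ|/2 = 2.5.
Net area = 36.5 − 2.5 = 34.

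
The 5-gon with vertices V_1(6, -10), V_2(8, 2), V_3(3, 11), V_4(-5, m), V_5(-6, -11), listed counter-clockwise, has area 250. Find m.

10

The doubled signed area Σ (x_i y_{i+1} − x_{i+1} y_i) is linear in m.
With m=0 it equals 410; the coefficient of m is 9 (from the two edges through V_4).
So 9·m + 410 = 2·250 = 500 ⇒ m = 10.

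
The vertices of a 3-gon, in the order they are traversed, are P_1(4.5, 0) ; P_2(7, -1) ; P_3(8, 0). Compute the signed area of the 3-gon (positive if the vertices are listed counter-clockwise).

1.75

Apply Gauss's area formula: 2A = Σ (x_i·y_{i+1} − x_{i+1}·y_i), indices taken mod 3.
Σ = (-4.5) + (8) + (0) = 3.5
Signed area = Σ/2 = 1.75 (positive ⇒ counter-clockwise traversal).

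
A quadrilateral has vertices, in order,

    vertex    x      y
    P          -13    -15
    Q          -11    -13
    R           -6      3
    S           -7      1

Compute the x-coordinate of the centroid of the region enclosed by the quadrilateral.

Apply the shoelace formula. First the cross-terms c_i = x_i·y_{i+1} − x_{i+1}·y_i:
  4, -111, 15, 118  ⇒  2A = 26, A = 13.
Then Σ (x_i + x_{i+1})·c_i = -764, so x̄ = -764 / (6·13) = -382/39.

-382/39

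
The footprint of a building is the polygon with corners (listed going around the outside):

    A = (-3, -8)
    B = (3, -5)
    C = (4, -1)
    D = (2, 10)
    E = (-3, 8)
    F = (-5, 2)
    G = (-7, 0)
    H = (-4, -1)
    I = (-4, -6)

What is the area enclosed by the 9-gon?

Apply the shoelace formula: 2A = Σ (x_i·y_{i+1} − x_{i+1}·y_i), indices taken mod 9.
Σ = (39) + (17) + (42) + (46) + (34) + (14) + (7) + (20) + (14) = 233
Area = |Σ|/2 = 116.5.

116.5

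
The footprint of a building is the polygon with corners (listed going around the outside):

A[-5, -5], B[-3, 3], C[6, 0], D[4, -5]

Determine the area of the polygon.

Apply Gauss's area formula: 2A = Σ (x_i·y_{i+1} − x_{i+1}·y_i), indices taken mod 4.
Σ = (-30) + (-18) + (-30) + (-45) = -123
Area = |Σ|/2 = 61.5.

61.5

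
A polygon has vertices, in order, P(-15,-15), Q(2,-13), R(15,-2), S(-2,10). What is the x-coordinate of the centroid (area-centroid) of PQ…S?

-20/53

Apply the surveyor's formula. First the cross-terms c_i = x_i·y_{i+1} − x_{i+1}·y_i:
  225, 191, 146, 180  ⇒  2A = 742, A = 371.
Then Σ (x_i + x_{i+1})·c_i = -840, so x̄ = -840 / (6·371) = -20/53.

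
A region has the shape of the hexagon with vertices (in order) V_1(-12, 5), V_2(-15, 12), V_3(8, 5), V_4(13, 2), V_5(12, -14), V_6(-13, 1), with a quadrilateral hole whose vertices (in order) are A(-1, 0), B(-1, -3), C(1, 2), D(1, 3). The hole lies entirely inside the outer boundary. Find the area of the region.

Outer boundary:
Apply Gauss's area formula: 2A = Σ (x_i·y_{i+1} − x_{i+1}·y_i), indices taken mod 6.
Cross-terms: -69, -171, -49, -206, -170, -53  ⇒  Σ = -718
Area = |Σ|/2 = 359.
Hole:
Cross-terms: 3, 1, 1, 3  ⇒  Σ = 8
Area = |Σ|/2 = 4.
Net area = 359 − 4 = 355.

355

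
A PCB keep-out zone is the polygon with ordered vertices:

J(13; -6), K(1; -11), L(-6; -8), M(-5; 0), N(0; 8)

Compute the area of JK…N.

197.5

Apply the shoelace (surveyor's) formula: 2A = Σ (x_i·y_{i+1} − x_{i+1}·y_i), indices taken mod 5.
Cross-terms: -137, -74, -40, -40, -104  ⇒  Σ = -395
Area = |Σ|/2 = 197.5.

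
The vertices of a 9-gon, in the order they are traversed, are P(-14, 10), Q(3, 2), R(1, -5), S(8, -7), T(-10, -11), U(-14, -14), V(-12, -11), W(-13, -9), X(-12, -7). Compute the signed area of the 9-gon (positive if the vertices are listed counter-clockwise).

P→Q: (-14)(2) − (3)(10) = -58
Q→R: (3)(-5) − (1)(2) = -17
R→S: (1)(-7) − (8)(-5) = 33
S→T: (8)(-11) − (-10)(-7) = -158
T→U: (-10)(-14) − (-14)(-11) = -14
U→V: (-14)(-11) − (-12)(-14) = -14
V→W: (-12)(-9) − (-13)(-11) = -35
W→X: (-13)(-7) − (-12)(-9) = -17
X→P: (-12)(10) − (-14)(-7) = -218
Σ = -498
Signed area = Σ/2 = -249 (negative ⇒ clockwise traversal).

-249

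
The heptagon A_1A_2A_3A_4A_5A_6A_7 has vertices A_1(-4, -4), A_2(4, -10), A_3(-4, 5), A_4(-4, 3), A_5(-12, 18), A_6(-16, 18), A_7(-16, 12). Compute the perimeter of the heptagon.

|A_1A_2| = √((8)² + (-6)²) = √100 = 10
|A_2A_3| = √((-8)² + (15)²) = √289 = 17
|A_3A_4| = √((0)² + (-2)²) = √4 = 2
|A_4A_5| = √((-8)² + (15)²) = √289 = 17
|A_5A_6| = √((-4)² + (0)²) = √16 = 4
|A_6A_7| = √((0)² + (-6)²) = √36 = 6
|A_7A_1| = √((12)² + (-16)²) = √400 = 20
Perimeter = 10 + 17 + 2 + 17 + 4 + 6 + 20 = 76.

76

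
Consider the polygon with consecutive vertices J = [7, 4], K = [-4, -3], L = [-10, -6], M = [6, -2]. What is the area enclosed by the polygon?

Apply the shoelace formula: 2A = Σ (x_i·y_{i+1} − x_{i+1}·y_i), indices taken mod 4.
Σ = (-5) + (-6) + (56) + (38) = 83
Area = |Σ|/2 = 41.5.

41.5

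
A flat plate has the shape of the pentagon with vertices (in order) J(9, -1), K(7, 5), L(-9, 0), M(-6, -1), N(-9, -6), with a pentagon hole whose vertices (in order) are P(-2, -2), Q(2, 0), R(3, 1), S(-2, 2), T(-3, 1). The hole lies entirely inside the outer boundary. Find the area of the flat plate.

85

Outer boundary:
Apply the surveyor's formula: 2A = Σ (x_i·y_{i+1} − x_{i+1}·y_i), indices taken mod 5.
Σ = (52) + (45) + (9) + (27) + (63) = 196
Area = |Σ|/2 = 98.
Hole:
P→Q: (-2)(0) − (2)(-2) = 4
Q→R: (2)(1) − (3)(0) = 2
R→S: (3)(2) − (-2)(1) = 8
S→T: (-2)(1) − (-3)(2) = 4
T→P: (-3)(-2) − (-2)(1) = 8
Σ = 26
Area = |Σ|/2 = 13.
Net area = 98 − 13 = 85.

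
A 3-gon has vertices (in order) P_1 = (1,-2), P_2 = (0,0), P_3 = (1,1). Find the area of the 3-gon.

Apply the shoelace (surveyor's) formula: 2A = Σ (x_i·y_{i+1} − x_{i+1}·y_i), indices taken mod 3.
P_1→P_2: (1)(0) − (0)(-2) = 0
P_2→P_3: (0)(1) − (1)(0) = 0
P_3→P_1: (1)(-2) − (1)(1) = -3
Σ = -3
Area = |Σ|/2 = 1.5.

1.5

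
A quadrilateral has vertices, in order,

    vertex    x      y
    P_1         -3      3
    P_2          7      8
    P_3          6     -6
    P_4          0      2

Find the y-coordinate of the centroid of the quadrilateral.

Apply Gauss's area formula. First the cross-terms c_i = x_i·y_{i+1} − x_{i+1}·y_i:
  -45, -90, 12, 6  ⇒  2A = -117, A = -58.5.
Then Σ (y_i + y_{i+1})·c_i = -693, so ȳ = -693 / (6·(-58.5)) = 77/39.

77/39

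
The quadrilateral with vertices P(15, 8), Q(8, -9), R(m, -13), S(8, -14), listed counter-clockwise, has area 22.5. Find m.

6

Write out the shoelace sum; only the two edges meeting at R involve m:
2·Area = [(8·(-13) − m·(-9)) + (m·(-14) − 8·(-13))] + 75
       = -5·m + 75 = 45
⇒ m = 6.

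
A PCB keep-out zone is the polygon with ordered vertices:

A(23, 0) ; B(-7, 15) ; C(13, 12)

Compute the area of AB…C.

105

Apply Gauss's area formula: 2A = Σ (x_i·y_{i+1} − x_{i+1}·y_i), indices taken mod 3.
A→B: (23)(15) − (-7)(0) = 345
B→C: (-7)(12) − (13)(15) = -279
C→A: (13)(0) − (23)(12) = -276
Σ = -210
Area = |Σ|/2 = 105.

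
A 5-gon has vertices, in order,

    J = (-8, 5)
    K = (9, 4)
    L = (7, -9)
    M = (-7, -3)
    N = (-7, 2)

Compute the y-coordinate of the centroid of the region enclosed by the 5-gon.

Apply the shoelace formula. First the cross-terms c_i = x_i·y_{i+1} − x_{i+1}·y_i:
  -77, -109, -84, -35, -19  ⇒  2A = -324, A = -162.
Then Σ (y_i + y_{i+1})·c_i = 762, so ȳ = 762 / (6·(-162)) = -127/162.

-127/162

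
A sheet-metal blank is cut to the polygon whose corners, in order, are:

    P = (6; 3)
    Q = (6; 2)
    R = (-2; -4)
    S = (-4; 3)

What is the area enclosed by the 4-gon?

Σ = (-6) + (-20) + (-22) + (-30) = -78
Area = |Σ|/2 = 39.

39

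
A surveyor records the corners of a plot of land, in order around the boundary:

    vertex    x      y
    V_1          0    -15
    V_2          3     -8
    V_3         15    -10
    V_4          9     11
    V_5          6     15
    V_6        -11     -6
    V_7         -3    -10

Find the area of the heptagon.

Apply the shoelace (surveyor's) formula: 2A = Σ (x_i·y_{i+1} − x_{i+1}·y_i), indices taken mod 7.
V_1→V_2: (0)(-8) − (3)(-15) = 45
V_2→V_3: (3)(-10) − (15)(-8) = 90
V_3→V_4: (15)(11) − (9)(-10) = 255
V_4→V_5: (9)(15) − (6)(11) = 69
V_5→V_6: (6)(-6) − (-11)(15) = 129
V_6→V_7: (-11)(-10) − (-3)(-6) = 92
V_7→V_1: (-3)(-15) − (0)(-10) = 45
Σ = 725
Area = |Σ|/2 = 362.5.

362.5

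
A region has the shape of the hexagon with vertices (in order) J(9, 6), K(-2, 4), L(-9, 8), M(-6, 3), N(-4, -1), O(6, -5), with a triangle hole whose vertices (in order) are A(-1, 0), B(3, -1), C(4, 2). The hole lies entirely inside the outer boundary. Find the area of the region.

Outer boundary:
Apply the shoelace formula: 2A = Σ (x_i·y_{i+1} − x_{i+1}·y_i), indices taken mod 6.
Σ = (48) + (20) + (21) + (18) + (26) + (81) = 214
Area = |Σ|/2 = 107.
Hole:
Apply the shoelace (surveyor's) formula: 2A = Σ (x_i·y_{i+1} − x_{i+1}·y_i), indices taken mod 3.
A→B: (-1)(-1) − (3)(0) = 1
B→C: (3)(2) − (4)(-1) = 10
C→A: (4)(0) − (-1)(2) = 2
Σ = 13
Area = |Σ|/2 = 6.5.
Net area = 107 − 6.5 = 100.5.

100.5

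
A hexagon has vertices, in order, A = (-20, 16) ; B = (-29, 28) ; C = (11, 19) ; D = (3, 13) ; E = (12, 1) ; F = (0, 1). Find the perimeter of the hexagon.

|AB| = √((-9)² + (12)²) = √225 = 15
|BC| = √((40)² + (-9)²) = √1681 = 41
|CD| = √((-8)² + (-6)²) = √100 = 10
|DE| = √((9)² + (-12)²) = √225 = 15
|EF| = √((-12)² + (0)²) = √144 = 12
|FA| = √((-20)² + (15)²) = √625 = 25
Perimeter = 15 + 41 + 10 + 15 + 12 + 25 = 118.

118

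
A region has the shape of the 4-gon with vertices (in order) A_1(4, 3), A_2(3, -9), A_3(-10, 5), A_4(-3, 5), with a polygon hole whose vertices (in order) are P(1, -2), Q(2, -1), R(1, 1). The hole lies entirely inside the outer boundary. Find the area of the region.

Outer boundary:
Σ = (-45) + (-75) + (-35) + (-29) = -184
Area = |Σ|/2 = 92.
Hole:
Apply the shoelace formula: 2A = Σ (x_i·y_{i+1} − x_{i+1}·y_i), indices taken mod 3.
Cross-terms: 3, 3, -3  ⇒  Σ = 3
Area = |Σ|/2 = 1.5.
Net area = 92 − 1.5 = 90.5.

90.5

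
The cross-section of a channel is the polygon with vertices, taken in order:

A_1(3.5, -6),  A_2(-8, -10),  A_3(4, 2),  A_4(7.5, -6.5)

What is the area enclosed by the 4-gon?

61.125

Σ = (-83) + (24) + (-41) + (-22.25) = -122.25
Area = |Σ|/2 = 61.125.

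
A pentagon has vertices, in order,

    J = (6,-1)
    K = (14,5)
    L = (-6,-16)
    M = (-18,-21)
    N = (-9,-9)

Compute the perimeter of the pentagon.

|JK| = √((8)² + (6)²) = √100 = 10
|KL| = √((-20)² + (-21)²) = √841 = 29
|LM| = √((-12)² + (-5)²) = √169 = 13
|MN| = √((9)² + (12)²) = √225 = 15
|NJ| = √((15)² + (8)²) = √289 = 17
Perimeter = 10 + 29 + 13 + 15 + 17 = 84.

84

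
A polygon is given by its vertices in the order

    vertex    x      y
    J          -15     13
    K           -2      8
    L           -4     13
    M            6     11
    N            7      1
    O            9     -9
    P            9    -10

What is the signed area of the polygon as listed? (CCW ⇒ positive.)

-197.5

Σ = (-94) + (6) + (-122) + (-71) + (-72) + (-9) + (-33) = -395
Signed area = Σ/2 = -197.5 (negative ⇒ clockwise traversal).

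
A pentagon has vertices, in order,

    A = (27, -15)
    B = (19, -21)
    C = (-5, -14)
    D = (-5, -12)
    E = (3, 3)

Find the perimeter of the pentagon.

84

|AB| = √((-8)² + (-6)²) = √100 = 10
|BC| = √((-24)² + (7)²) = √625 = 25
|CD| = √((0)² + (2)²) = √4 = 2
|DE| = √((8)² + (15)²) = √289 = 17
|EA| = √((24)² + (-18)²) = √900 = 30
Perimeter = 10 + 25 + 2 + 17 + 30 = 84.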